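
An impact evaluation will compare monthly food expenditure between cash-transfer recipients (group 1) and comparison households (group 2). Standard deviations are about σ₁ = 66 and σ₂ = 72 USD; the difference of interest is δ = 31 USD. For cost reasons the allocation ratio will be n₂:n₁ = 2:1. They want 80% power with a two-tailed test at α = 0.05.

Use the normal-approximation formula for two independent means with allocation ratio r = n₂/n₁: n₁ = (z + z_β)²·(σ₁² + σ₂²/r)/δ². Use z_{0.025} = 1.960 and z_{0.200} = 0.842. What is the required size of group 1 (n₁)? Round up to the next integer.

n₁ = (z_{α/2} + z_β)² · (σ₁² + σ₂²/r) / δ²
   = (1.960 + 0.842)² · (66² + 72²/2) / 31²
   = 7.8512 · (4356 + 2592) / 961
   = 7.8512 · 6948 / 961
   = 56.76
Round up → n₁ = 57; n₂ = r·n₁ = 2 × 57 = 114.

n₁ = 57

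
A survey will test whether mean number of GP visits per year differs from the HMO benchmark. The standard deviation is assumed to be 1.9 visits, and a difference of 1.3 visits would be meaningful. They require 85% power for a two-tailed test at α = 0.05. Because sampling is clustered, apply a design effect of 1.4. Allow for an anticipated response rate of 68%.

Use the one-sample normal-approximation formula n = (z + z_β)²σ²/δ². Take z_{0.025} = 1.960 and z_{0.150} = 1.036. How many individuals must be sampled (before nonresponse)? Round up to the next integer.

n = (z_{α/2} + z_β)² · σ² / δ²
  = (1.960 + 1.036)² · 1.9² / 1.3²
  = 8.9760 · 3.61 / 1.69
  = 19.17
Design effect: 1.4 × 19.17 = 26.84.
Adjust for 68% response: 26.84 / 0.68 = 39.48.
Round up → n = 40.

n = 40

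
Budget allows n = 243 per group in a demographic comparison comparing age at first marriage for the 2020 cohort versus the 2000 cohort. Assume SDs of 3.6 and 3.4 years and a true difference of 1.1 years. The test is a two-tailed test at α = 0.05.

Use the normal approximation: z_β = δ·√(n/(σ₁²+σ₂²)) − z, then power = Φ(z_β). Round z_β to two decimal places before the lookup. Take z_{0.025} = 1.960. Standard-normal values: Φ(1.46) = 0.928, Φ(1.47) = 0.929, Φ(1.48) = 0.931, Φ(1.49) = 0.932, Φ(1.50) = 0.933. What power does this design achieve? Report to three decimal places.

Power ≈ 0.933

z_β = δ·√(n/(σ₁²+σ₂²)) − z_{α/2}
    = 1.1 · √(243/24.52) − 1.960
    = 1.1 · 3.14806 − 1.960
    = 3.4629 − 1.960 = 1.5029 → 1.50
Power = Φ(1.50) = 0.933.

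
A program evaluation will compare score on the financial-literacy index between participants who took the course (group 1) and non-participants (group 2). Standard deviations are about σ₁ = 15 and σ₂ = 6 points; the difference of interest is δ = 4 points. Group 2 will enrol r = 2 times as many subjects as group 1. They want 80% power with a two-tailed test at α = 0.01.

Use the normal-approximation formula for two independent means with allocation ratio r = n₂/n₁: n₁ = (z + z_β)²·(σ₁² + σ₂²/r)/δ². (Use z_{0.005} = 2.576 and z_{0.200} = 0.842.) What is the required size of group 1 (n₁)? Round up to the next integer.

n₁ = (z_{α/2} + z_β)² · (σ₁² + σ₂²/r) / δ²
   = (2.576 + 0.842)² · (15² + 6²/2) / 4²
   = 11.6827 · (225 + 18) / 16
   = 11.6827 · 243 / 16
   = 177.43
Round up → n₁ = 178; n₂ = r·n₁ = 2 × 178 = 356.

n₁ = 178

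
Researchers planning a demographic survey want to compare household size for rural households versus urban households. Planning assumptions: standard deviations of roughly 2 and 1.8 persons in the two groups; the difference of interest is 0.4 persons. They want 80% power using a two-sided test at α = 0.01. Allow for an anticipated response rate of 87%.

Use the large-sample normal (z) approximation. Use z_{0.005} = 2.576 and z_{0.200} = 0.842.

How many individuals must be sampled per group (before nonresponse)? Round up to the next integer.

n = 608 per group

n = (z_{α/2} + z_β)² · (σ₁² + σ₂²) / δ²
  = (2.576 + 0.842)² · (2² + 1.8² = 7.24) / 0.4²
  = 11.6827 · 7.24 / 0.16
  = 528.64
Adjust for 87% response: 528.64 / 0.87 = 607.64.
Round up → n = 608 per group.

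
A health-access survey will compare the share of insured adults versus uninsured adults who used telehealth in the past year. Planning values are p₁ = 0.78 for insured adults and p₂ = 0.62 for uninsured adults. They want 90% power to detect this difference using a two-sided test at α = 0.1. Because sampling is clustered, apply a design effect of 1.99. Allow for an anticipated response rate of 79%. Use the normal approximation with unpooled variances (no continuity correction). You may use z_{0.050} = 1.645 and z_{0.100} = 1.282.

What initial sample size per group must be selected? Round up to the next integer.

n = 344 per group

n = (z_{α/2} + z_β)² · [p₁(1−p₁) + p₂(1−p₂)] / (p₁ − p₂)²
  = (1.645 + 1.282)² · (0.78·0.22 + 0.62·0.38) / (0.16)²
  = (2.927)² · (0.1716 + 0.2356) / 0.0256
  = 8.5673 · 0.4072 / 0.0256
  = 136.27
Design effect: 1.99 × 136.27 = 271.19.
Adjust for 79% response: 271.19 / 0.79 = 343.27.
Round up → n = 344 per group.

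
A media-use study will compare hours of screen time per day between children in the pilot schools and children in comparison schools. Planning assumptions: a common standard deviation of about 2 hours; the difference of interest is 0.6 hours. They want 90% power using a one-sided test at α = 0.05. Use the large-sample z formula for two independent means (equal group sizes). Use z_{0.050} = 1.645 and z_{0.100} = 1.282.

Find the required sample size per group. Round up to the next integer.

n = 191 per group

n = (z_α + z_β)² · (σ₁² + σ₂²) / δ²
  = (1.645 + 1.282)² · (2·2² = 8) / 0.6²
  = 8.5673 · 8 / 0.36
  = 190.39
Round up → n = 191 per group.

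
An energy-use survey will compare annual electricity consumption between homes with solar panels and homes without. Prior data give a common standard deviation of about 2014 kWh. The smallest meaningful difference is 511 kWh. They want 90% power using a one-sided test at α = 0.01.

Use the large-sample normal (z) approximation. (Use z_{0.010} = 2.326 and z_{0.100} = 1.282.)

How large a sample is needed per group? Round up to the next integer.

n = 405 per group

n = (z_α + z_β)² · (σ₁² + σ₂²) / δ²
  = (2.326 + 1.282)² · (2·2014² = 8112392) / 511²
  = 13.0177 · 8112392 / 261121
  = 404.43
Round up → n = 405 per group.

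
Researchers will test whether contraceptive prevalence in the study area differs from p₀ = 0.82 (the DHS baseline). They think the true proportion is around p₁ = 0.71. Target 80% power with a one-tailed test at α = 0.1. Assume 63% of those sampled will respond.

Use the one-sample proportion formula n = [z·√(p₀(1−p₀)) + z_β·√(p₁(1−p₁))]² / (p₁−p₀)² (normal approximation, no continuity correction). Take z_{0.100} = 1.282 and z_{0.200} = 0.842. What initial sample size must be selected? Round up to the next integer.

n = [z_α·√(p₀q₀) + z_β·√(p₁q₁)]² / (p₁ − p₀)²
  = [1.282·√(0.82·0.18) + 0.842·√(0.71·0.29)]² / (-0.11)²
  = [1.282·0.3842 + 0.842·0.4538]² / 0.0121
  = [0.8746]² / 0.0121
  = 63.22
Adjust for 63% response: 63.22 / 0.63 = 100.34.
Round up → n = 101.

n = 101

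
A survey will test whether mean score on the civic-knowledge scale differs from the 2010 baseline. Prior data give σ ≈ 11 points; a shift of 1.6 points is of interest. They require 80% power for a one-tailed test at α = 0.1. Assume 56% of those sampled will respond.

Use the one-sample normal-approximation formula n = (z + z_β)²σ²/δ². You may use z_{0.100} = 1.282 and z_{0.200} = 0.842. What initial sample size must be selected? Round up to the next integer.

n = (z_α + z_β)² · σ² / δ²
  = (1.282 + 0.842)² · 11² / 1.6²
  = 4.5114 · 121 / 2.56
  = 213.23
Adjust for 56% response: 213.23 / 0.56 = 380.77.
Round up → n = 381.

n = 381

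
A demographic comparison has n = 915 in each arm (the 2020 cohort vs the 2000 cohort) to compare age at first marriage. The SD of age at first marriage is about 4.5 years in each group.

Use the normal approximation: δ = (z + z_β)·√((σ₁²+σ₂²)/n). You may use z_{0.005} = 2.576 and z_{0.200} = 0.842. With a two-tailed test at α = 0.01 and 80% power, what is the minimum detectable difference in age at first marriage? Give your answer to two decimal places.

δ = (z_{α/2} + z_β) · √((σ₁²+σ₂²)/n)
  = (2.576 + 0.842) · √(40.5/915)
  = 3.418 · √0.04426
  = 3.418 · 0.2104
  = 0.7191

Minimum detectable difference ≈ 0.72 years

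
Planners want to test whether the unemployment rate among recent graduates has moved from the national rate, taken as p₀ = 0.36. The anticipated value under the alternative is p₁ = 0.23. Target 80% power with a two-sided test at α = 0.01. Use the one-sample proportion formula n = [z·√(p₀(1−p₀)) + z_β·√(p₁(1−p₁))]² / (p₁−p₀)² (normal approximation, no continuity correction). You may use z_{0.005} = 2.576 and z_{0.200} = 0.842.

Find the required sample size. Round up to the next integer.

n = [z_{α/2}·√(p₀q₀) + z_β·√(p₁q₁)]² / (p₁ − p₀)²
  = [2.576·√(0.36·0.64) + 0.842·√(0.23·0.77)]² / (-0.13)²
  = [2.576·0.4800 + 0.842·0.4208]² / 0.0169
  = [1.5908]² / 0.0169
  = 149.75
Round up → n = 150.

n = 150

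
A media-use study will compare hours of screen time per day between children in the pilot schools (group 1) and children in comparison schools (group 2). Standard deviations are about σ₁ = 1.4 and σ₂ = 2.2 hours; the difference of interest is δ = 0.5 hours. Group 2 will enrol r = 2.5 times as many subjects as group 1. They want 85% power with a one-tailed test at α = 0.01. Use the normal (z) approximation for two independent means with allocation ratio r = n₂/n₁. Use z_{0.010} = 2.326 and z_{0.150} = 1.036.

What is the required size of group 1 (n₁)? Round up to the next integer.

n₁ = 177

n₁ = (z_α + z_β)² · (σ₁² + σ₂²/r) / δ²
   = (2.326 + 1.036)² · (1.4² + 2.2²/2.5) / 0.5²
   = 11.3030 · (1.96 + 1.936) / 0.25
   = 11.3030 · 3.896 / 0.25
   = 176.15
Round up → n₁ = 177; n₂ = r·n₁ = 2.5 × 177 = 443.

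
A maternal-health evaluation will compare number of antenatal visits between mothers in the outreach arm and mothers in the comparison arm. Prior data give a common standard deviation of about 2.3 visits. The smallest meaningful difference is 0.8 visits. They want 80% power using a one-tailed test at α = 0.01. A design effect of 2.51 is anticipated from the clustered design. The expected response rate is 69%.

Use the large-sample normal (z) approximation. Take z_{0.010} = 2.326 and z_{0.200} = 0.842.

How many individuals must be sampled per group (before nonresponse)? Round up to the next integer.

n = 604 per group

n = (z_α + z_β)² · (σ₁² + σ₂²) / δ²
  = (2.326 + 0.842)² · (2·2.3² = 10.58) / 0.8²
  = 10.0362 · 10.58 / 0.64
  = 165.91
Design effect: 2.51 × 165.91 = 416.44.
Adjust for 69% response: 416.44 / 0.69 = 603.53.
Round up → n = 604 per group.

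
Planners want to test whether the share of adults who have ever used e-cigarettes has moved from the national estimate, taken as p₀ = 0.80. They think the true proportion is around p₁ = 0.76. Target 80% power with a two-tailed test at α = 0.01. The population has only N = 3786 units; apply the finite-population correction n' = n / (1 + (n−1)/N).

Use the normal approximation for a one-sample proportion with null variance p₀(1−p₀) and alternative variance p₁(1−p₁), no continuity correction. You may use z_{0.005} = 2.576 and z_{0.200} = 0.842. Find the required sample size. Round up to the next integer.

n = 916

n = [z_{α/2}·√(p₀q₀) + z_β·√(p₁q₁)]² / (p₁ − p₀)²
  = [2.576·√(0.80·0.20) + 0.842·√(0.76·0.24)]² / (-0.04)²
  = [2.576·0.4000 + 0.842·0.4271]² / 0.0016
  = [1.3900]² / 0.0016
  = 1207.57
Finite-population correction (N = 3786): 1207.57 / (1 + (1207.57 − 1)/3786) = 915.73.
Round up → n = 916.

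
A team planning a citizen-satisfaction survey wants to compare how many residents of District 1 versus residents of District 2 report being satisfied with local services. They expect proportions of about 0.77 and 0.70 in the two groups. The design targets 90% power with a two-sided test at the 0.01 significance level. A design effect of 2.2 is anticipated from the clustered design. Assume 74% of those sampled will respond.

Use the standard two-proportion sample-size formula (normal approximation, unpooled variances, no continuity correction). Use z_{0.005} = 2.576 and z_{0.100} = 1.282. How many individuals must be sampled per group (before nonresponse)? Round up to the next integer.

n = (z_{α/2} + z_β)² · [p₁(1−p₁) + p₂(1−p₂)] / (p₁ − p₂)²
  = (2.576 + 1.282)² · (0.77·0.23 + 0.70·0.30) / (0.07)²
  = (3.858)² · (0.1771 + 0.2100) / 0.0049
  = 14.8842 · 0.3871 / 0.0049
  = 1175.85
Design effect: 2.2 × 1175.85 = 2586.87.
Adjust for 74% response: 2586.87 / 0.74 = 3495.77.
Round up → n = 3496 per group.

n = 3496 per group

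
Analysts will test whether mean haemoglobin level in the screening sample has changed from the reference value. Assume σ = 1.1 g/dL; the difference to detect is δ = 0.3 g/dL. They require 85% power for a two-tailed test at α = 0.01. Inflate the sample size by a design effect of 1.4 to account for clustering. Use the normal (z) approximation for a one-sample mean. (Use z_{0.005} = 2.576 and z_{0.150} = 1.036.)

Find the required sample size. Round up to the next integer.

n = 246

n = (z_{α/2} + z_β)² · σ² / δ²
  = (2.576 + 1.036)² · 1.1² / 0.3²
  = 13.0465 · 1.21 / 0.09
  = 175.40
Design effect: 1.4 × 175.40 = 245.56.
Round up → n = 246.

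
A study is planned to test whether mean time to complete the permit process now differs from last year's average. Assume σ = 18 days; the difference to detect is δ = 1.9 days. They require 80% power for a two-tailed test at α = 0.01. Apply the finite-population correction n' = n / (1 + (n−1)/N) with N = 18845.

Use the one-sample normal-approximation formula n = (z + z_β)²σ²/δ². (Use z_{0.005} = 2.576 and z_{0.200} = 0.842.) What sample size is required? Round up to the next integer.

n = (z_{α/2} + z_β)² · σ² / δ²
  = (2.576 + 0.842)² · 18² / 1.9²
  = 11.6827 · 324 / 3.61
  = 1048.53
Finite-population correction (N = 18845): 1048.53 / (1 + (1048.53 − 1)/18845) = 993.32.
Round up → n = 994.

n = 994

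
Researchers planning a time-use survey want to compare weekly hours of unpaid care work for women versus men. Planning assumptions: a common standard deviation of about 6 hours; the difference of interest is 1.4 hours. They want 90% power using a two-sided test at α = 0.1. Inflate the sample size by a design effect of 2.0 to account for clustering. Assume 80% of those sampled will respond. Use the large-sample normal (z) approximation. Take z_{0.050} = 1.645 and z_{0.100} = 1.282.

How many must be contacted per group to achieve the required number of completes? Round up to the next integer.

n = 787 per group

n = (z_{α/2} + z_β)² · (σ₁² + σ₂²) / δ²
  = (1.645 + 1.282)² · (2·6² = 72) / 1.4²
  = 8.5673 · 72 / 1.96
  = 314.72
Design effect: 2.0 × 314.72 = 629.44.
Adjust for 80% response: 629.44 / 0.80 = 786.80.
Round up → n = 787 per group.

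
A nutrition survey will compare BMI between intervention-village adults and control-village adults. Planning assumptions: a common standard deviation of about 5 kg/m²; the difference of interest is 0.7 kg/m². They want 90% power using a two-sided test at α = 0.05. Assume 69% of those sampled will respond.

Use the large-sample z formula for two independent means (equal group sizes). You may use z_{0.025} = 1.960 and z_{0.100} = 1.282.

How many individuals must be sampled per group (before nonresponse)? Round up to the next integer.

n = (z_{α/2} + z_β)² · (σ₁² + σ₂²) / δ²
  = (1.960 + 1.282)² · (2·5² = 50) / 0.7²
  = 10.5106 · 50 / 0.49
  = 1072.51
Adjust for 69% response: 1072.51 / 0.69 = 1554.36.
Round up → n = 1555 per group.

n = 1555 per group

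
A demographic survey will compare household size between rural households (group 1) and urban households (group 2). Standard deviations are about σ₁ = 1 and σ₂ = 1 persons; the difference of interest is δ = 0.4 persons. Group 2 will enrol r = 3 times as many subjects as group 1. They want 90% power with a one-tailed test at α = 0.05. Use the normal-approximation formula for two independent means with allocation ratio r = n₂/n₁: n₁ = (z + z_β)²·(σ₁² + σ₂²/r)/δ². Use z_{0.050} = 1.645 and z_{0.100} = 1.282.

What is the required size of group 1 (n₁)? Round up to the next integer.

n₁ = (z_α + z_β)² · (σ₁² + σ₂²/r) / δ²
   = (1.645 + 1.282)² · (1² + 1²/3) / 0.4²
   = 8.5673 · (1 + 0.33333) / 0.16
   = 8.5673 · 1.3333 / 0.16
   = 71.39
Round up → n₁ = 72; n₂ = r·n₁ = 3 × 72 = 216.

n₁ = 72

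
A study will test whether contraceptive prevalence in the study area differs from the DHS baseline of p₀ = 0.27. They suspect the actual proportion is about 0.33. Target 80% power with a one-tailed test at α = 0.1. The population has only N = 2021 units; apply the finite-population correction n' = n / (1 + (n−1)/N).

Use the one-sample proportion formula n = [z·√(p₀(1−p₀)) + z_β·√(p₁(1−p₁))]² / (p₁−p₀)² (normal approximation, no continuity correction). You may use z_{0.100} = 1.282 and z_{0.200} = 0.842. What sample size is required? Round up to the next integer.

n = 230

n = [z_α·√(p₀q₀) + z_β·√(p₁q₁)]² / (p₁ − p₀)²
  = [1.282·√(0.27·0.73) + 0.842·√(0.33·0.67)]² / (0.06)²
  = [1.282·0.4440 + 0.842·0.4702]² / 0.0036
  = [0.9651]² / 0.0036
  = 258.71
Finite-population correction (N = 2021): 258.71 / (1 + (258.71 − 1)/2021) = 229.45.
Round up → n = 230.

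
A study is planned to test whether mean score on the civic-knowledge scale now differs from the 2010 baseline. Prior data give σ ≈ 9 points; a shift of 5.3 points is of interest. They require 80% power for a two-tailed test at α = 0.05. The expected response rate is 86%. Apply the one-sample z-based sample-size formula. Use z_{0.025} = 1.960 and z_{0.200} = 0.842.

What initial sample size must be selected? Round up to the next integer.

n = (z_{α/2} + z_β)² · σ² / δ²
  = (1.960 + 0.842)² · 9² / 5.3²
  = 7.8512 · 81 / 28.09
  = 22.64
Adjust for 86% response: 22.64 / 0.86 = 26.33.
Round up → n = 27.

n = 27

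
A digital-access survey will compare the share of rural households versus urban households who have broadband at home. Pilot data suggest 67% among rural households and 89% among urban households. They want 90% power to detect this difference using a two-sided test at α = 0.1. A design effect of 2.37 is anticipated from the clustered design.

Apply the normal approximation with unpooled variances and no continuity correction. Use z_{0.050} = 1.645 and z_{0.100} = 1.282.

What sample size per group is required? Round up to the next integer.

n = (z_{α/2} + z_β)² · [p₁(1−p₁) + p₂(1−p₂)] / (p₁ − p₂)²
  = (1.645 + 1.282)² · (0.67·0.33 + 0.89·0.11) / (-0.22)²
  = (2.927)² · (0.2211 + 0.0979) / 0.0484
  = 8.5673 · 0.3190 / 0.0484
  = 56.47
Design effect: 2.37 × 56.47 = 133.83.
Round up → n = 134 per group.

n = 134 per group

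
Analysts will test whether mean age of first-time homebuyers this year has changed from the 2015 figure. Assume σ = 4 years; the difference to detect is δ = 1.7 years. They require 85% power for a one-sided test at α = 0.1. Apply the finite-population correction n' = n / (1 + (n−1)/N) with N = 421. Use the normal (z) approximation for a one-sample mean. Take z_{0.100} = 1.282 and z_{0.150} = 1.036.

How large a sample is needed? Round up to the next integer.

n = 28

n = (z_α + z_β)² · σ² / δ²
  = (1.282 + 1.036)² · 4² / 1.7²
  = 5.3731 · 16 / 2.89
  = 29.75
Finite-population correction (N = 421): 29.75 / (1 + (29.75 − 1)/421) = 27.85.
Round up → n = 28.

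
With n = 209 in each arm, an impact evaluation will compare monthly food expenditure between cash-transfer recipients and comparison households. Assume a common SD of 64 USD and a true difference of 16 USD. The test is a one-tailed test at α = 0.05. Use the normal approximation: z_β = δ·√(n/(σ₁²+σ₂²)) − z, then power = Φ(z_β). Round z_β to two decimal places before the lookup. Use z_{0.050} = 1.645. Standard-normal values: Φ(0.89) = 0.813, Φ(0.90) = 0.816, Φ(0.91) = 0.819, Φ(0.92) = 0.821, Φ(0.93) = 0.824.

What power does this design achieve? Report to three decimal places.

Power ≈ 0.819

z_β = δ·√(n/(σ₁²+σ₂²)) − z_α
    = 16 · √(209/8192) − 1.645
    = 16 · 0.15973 − 1.645
    = 2.5556 − 1.645 = 0.9106 → 0.91
Power = Φ(0.91) = 0.819.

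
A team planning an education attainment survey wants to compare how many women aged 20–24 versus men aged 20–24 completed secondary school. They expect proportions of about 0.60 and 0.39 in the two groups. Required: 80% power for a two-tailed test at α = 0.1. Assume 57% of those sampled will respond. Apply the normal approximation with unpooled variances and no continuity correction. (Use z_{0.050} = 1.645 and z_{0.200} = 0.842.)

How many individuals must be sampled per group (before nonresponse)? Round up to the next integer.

n = 118 per group

n = (z_{α/2} + z_β)² · [p₁(1−p₁) + p₂(1−p₂)] / (p₁ − p₂)²
  = (1.645 + 0.842)² · (0.60·0.40 + 0.39·0.61) / (0.21)²
  = (2.487)² · (0.2400 + 0.2379) / 0.0441
  = 6.1852 · 0.4779 / 0.0441
  = 67.03
Adjust for 57% response: 67.03 / 0.57 = 117.59.
Round up → n = 118 per group.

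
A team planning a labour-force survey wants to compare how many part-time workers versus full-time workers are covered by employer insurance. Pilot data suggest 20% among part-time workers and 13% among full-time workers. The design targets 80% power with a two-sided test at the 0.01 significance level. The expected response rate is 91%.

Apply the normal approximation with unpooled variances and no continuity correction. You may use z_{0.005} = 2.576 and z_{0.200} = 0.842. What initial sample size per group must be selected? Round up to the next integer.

n = (z_{α/2} + z_β)² · [p₁(1−p₁) + p₂(1−p₂)] / (p₁ − p₂)²
  = (2.576 + 0.842)² · (0.20·0.80 + 0.13·0.87) / (0.07)²
  = (3.418)² · (0.1600 + 0.1131) / 0.0049
  = 11.6827 · 0.2731 / 0.0049
  = 651.13
Adjust for 91% response: 651.13 / 0.91 = 715.53.
Round up → n = 716 per group.

n = 716 per group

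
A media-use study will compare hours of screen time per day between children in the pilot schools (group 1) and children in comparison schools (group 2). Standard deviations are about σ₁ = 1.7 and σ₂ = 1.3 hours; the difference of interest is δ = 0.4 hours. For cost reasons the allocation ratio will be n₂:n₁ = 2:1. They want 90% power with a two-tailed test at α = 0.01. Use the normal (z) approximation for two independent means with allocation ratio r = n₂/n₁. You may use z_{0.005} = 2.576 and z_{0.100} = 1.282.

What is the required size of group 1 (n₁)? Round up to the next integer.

n₁ = 348

n₁ = (z_{α/2} + z_β)² · (σ₁² + σ₂²/r) / δ²
   = (2.576 + 1.282)² · (1.7² + 1.3²/2) / 0.4²
   = 14.8842 · (2.89 + 0.845) / 0.16
   = 14.8842 · 3.735 / 0.16
   = 347.45
Round up → n₁ = 348; n₂ = r·n₁ = 2 × 348 = 696.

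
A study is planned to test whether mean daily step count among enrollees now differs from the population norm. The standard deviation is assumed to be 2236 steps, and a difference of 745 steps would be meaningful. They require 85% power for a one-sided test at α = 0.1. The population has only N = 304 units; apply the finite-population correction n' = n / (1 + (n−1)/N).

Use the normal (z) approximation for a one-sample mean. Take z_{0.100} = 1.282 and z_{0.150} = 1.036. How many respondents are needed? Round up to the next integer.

n = 42

n = (z_α + z_β)² · σ² / δ²
  = (1.282 + 1.036)² · 2236² / 745²
  = 5.3731 · 4999696 / 555025
  = 48.40
Finite-population correction (N = 304): 48.40 / (1 + (48.40 − 1)/304) = 41.87.
Round up → n = 42.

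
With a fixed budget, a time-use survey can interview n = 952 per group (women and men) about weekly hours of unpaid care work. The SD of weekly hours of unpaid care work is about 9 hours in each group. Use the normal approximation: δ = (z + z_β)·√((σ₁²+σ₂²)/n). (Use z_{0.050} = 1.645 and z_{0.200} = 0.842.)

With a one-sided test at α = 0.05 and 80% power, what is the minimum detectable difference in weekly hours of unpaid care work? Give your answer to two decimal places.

δ = (z_α + z_β) · √((σ₁²+σ₂²)/n)
  = (1.645 + 0.842) · √(162/952)
  = 2.487 · √0.17017
  = 2.487 · 0.4125
  = 1.0259

Minimum detectable difference ≈ 1.03 hours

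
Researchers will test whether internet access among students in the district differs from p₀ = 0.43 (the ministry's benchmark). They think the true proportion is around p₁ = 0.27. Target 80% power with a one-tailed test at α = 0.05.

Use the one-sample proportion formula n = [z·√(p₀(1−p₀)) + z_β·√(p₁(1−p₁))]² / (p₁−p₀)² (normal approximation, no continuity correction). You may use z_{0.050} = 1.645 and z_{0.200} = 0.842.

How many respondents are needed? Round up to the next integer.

n = [z_α·√(p₀q₀) + z_β·√(p₁q₁)]² / (p₁ − p₀)²
  = [1.645·√(0.43·0.57) + 0.842·√(0.27·0.73)]² / (-0.16)²
  = [1.645·0.4951 + 0.842·0.4440]² / 0.0256
  = [1.1882]² / 0.0256
  = 55.15
Round up → n = 56.

n = 56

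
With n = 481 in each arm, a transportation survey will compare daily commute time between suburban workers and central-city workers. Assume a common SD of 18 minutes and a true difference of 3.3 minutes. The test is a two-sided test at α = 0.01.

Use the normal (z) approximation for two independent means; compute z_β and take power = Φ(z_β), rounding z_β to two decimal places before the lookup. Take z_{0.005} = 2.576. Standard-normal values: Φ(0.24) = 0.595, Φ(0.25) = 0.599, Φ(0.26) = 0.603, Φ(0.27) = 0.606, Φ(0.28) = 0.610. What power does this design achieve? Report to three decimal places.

z_β = δ·√(n/(σ₁²+σ₂²)) − z_{α/2}
    = 3.3 · √(481/648) − 2.576
    = 3.3 · 0.86156 − 2.576
    = 2.8431 − 2.576 = 0.2671 → 0.27
Power = Φ(0.27) = 0.606.

Power ≈ 0.606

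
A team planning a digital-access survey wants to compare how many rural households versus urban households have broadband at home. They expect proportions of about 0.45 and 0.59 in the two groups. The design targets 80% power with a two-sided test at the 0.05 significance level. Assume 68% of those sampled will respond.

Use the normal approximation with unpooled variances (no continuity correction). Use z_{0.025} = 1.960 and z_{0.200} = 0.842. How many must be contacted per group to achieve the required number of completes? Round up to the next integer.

n = (z_{α/2} + z_β)² · [p₁(1−p₁) + p₂(1−p₂)] / (p₁ − p₂)²
  = (1.960 + 0.842)² · (0.45·0.55 + 0.59·0.41) / (-0.14)²
  = (2.802)² · (0.2475 + 0.2419) / 0.0196
  = 7.8512 · 0.4894 / 0.0196
  = 196.04
Adjust for 68% response: 196.04 / 0.68 = 288.29.
Round up → n = 289 per group.

n = 289 per group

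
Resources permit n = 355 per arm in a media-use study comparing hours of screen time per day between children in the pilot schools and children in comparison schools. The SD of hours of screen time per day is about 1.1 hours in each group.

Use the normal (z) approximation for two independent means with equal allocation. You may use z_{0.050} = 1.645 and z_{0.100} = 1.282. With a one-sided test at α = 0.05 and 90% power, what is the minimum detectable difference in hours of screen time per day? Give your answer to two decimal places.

Minimum detectable difference ≈ 0.24 hours

δ = (z_α + z_β) · √((σ₁²+σ₂²)/n)
  = (1.645 + 1.282) · √(2.42/355)
  = 2.927 · √0.00682
  = 2.927 · 0.0826
  = 0.2417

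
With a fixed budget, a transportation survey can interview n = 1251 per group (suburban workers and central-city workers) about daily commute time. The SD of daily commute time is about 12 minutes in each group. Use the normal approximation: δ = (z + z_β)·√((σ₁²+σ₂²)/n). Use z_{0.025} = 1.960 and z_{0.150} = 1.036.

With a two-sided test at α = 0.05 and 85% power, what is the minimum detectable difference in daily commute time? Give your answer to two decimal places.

δ = (z_{α/2} + z_β) · √((σ₁²+σ₂²)/n)
  = (1.960 + 1.036) · √(288/1251)
  = 2.996 · √0.23022
  = 2.996 · 0.4798
  = 1.4375

Minimum detectable difference ≈ 1.44 minutes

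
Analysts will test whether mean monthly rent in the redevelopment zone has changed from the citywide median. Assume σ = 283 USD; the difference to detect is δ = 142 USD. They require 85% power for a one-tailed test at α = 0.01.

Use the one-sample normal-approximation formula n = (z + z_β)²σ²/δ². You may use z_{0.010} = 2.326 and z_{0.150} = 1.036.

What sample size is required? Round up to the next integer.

n = 45

n = (z_α + z_β)² · σ² / δ²
  = (2.326 + 1.036)² · 283² / 142²
  = 11.3030 · 80089 / 20164
  = 44.89
Round up → n = 45.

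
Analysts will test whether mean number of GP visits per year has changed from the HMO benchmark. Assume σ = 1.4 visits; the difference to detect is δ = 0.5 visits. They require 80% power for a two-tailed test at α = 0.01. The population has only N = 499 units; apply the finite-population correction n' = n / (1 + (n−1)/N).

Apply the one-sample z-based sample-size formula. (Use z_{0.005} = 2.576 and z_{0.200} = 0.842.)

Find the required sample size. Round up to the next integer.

n = (z_{α/2} + z_β)² · σ² / δ²
  = (2.576 + 0.842)² · 1.4² / 0.5²
  = 11.6827 · 1.96 / 0.25
  = 91.59
Finite-population correction (N = 499): 91.59 / (1 + (91.59 − 1)/499) = 77.52.
Round up → n = 78.

n = 78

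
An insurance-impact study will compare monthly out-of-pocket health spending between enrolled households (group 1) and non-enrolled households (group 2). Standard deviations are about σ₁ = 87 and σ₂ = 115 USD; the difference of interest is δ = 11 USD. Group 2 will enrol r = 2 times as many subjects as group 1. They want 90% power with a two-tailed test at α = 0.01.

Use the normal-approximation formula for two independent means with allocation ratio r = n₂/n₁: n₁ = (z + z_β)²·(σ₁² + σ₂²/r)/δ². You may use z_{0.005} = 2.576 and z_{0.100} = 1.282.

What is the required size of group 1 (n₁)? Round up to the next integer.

n₁ = 1745

n₁ = (z_{α/2} + z_β)² · (σ₁² + σ₂²/r) / δ²
   = (2.576 + 1.282)² · (87² + 115²/2) / 11²
   = 14.8842 · (7569 + 6612.5) / 121
   = 14.8842 · 14181.5 / 121
   = 1744.46
Round up → n₁ = 1745; n₂ = r·n₁ = 2 × 1745 = 3490.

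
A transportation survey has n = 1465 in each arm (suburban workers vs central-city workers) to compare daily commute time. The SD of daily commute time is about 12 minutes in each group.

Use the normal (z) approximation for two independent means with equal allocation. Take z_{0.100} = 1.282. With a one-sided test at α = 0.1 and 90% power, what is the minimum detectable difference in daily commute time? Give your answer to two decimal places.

Minimum detectable difference ≈ 1.14 minutes

δ = (z_α + z_β) · √((σ₁²+σ₂²)/n)
  = (1.282 + 1.282) · √(288/1465)
  = 2.564 · √0.19659
  = 2.564 · 0.4434
  = 1.1368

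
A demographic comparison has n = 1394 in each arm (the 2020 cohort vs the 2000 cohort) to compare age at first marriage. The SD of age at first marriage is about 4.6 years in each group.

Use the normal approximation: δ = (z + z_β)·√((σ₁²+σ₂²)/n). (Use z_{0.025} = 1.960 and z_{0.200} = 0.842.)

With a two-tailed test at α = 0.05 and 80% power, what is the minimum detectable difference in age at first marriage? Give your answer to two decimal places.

Minimum detectable difference ≈ 0.49 years

δ = (z_{α/2} + z_β) · √((σ₁²+σ₂²)/n)
  = (1.960 + 0.842) · √(42.32/1394)
  = 2.802 · √0.03036
  = 2.802 · 0.1742
  = 0.4882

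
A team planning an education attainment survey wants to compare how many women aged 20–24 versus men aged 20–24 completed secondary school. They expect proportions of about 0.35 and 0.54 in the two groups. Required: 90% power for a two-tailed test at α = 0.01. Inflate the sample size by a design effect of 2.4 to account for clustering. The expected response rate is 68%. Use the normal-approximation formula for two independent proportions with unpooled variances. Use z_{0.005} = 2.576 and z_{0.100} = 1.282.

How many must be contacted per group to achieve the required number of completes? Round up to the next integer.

n = (z_{α/2} + z_β)² · [p₁(1−p₁) + p₂(1−p₂)] / (p₁ − p₂)²
  = (2.576 + 1.282)² · (0.35·0.65 + 0.54·0.46) / (-0.19)²
  = (3.858)² · (0.2275 + 0.2484) / 0.0361
  = 14.8842 · 0.4759 / 0.0361
  = 196.22
Design effect: 2.4 × 196.22 = 470.92.
Adjust for 68% response: 470.92 / 0.68 = 692.52.
Round up → n = 693 per group.

n = 693 per group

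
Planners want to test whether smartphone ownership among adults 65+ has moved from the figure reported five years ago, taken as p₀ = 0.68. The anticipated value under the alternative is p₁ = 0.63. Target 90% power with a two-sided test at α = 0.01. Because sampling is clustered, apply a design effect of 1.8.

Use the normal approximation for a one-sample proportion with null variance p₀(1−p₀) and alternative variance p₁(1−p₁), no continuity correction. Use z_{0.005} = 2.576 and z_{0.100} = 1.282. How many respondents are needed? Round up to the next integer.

n = 2387

n = [z_{α/2}·√(p₀q₀) + z_β·√(p₁q₁)]² / (p₁ − p₀)²
  = [2.576·√(0.68·0.32) + 1.282·√(0.63·0.37)]² / (-0.05)²
  = [2.576·0.4665 + 1.282·0.4828]² / 0.0025
  = [1.8206]² / 0.0025
  = 1325.83
Design effect: 1.8 × 1325.83 = 2386.49.
Round up → n = 2387.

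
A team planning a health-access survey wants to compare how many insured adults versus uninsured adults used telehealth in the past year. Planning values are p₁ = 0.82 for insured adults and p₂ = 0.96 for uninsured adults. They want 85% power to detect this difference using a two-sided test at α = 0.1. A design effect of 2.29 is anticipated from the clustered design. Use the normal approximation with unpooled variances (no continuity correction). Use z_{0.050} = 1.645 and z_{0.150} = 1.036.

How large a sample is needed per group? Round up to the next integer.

n = (z_{α/2} + z_β)² · [p₁(1−p₁) + p₂(1−p₂)] / (p₁ − p₂)²
  = (1.645 + 1.036)² · (0.82·0.18 + 0.96·0.04) / (-0.14)²
  = (2.681)² · (0.1476 + 0.0384) / 0.0196
  = 7.1878 · 0.1860 / 0.0196
  = 68.21
Design effect: 2.29 × 68.21 = 156.20.
Round up → n = 157 per group.

n = 157 per group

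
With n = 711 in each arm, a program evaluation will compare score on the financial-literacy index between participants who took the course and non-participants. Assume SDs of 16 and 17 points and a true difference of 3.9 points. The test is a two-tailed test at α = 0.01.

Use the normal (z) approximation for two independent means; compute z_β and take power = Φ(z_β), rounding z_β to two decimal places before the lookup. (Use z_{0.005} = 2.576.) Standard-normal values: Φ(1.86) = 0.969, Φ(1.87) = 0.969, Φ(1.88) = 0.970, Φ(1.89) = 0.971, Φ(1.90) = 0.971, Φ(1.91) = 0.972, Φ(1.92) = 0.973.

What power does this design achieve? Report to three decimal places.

z_β = δ·√(n/(σ₁²+σ₂²)) − z_{α/2}
    = 3.9 · √(711/545) − 2.576
    = 3.9 · 1.14219 − 2.576
    = 4.4545 − 2.576 = 1.8785 → 1.88
Power = Φ(1.88) = 0.970.

Power ≈ 0.970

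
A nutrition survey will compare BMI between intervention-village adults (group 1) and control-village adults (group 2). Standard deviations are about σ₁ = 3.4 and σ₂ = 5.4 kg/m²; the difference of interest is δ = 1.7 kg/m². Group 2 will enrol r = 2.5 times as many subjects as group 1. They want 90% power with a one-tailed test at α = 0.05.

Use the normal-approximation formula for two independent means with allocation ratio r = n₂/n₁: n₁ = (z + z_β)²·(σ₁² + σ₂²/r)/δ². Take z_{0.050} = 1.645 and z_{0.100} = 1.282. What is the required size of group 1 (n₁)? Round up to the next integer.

n₁ = 69

n₁ = (z_α + z_β)² · (σ₁² + σ₂²/r) / δ²
   = (1.645 + 1.282)² · (3.4² + 5.4²/2.5) / 1.7²
   = 8.5673 · (11.56 + 11.664) / 2.89
   = 8.5673 · 23.224 / 2.89
   = 68.85
Round up → n₁ = 69; n₂ = r·n₁ = 2.5 × 69 = 173.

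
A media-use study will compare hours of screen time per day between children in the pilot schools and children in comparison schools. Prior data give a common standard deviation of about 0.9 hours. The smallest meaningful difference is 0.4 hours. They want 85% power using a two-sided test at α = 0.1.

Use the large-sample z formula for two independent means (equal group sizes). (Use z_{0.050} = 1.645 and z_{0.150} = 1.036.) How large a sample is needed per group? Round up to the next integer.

n = 73 per group

n = (z_{α/2} + z_β)² · (σ₁² + σ₂²) / δ²
  = (1.645 + 1.036)² · (2·0.9² = 1.62) / 0.4²
  = 7.1878 · 1.62 / 0.16
  = 72.78
Round up → n = 73 per group.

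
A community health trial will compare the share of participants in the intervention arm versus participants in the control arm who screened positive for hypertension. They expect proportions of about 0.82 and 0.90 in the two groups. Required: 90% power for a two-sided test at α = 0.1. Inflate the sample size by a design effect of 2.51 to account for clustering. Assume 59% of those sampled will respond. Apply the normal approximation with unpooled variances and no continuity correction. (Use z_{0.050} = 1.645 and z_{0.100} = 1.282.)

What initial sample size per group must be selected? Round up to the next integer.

n = 1354 per group

n = (z_{α/2} + z_β)² · [p₁(1−p₁) + p₂(1−p₂)] / (p₁ − p₂)²
  = (1.645 + 1.282)² · (0.82·0.18 + 0.90·0.10) / (-0.08)²
  = (2.927)² · (0.1476 + 0.0900) / 0.0064
  = 8.5673 · 0.2376 / 0.0064
  = 318.06
Design effect: 2.51 × 318.06 = 798.34.
Adjust for 59% response: 798.34 / 0.59 = 1353.11.
Round up → n = 1354 per group.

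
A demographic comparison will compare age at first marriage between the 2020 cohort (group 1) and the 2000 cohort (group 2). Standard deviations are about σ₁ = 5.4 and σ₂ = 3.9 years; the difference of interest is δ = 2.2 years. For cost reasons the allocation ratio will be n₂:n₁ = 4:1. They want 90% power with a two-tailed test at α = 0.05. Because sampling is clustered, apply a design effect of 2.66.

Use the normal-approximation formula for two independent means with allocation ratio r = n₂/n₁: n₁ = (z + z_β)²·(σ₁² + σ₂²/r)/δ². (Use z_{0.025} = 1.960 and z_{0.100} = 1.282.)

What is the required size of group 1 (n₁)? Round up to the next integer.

n₁ = (z_{α/2} + z_β)² · (σ₁² + σ₂²/r) / δ²
   = (1.960 + 1.282)² · (5.4² + 3.9²/4) / 2.2²
   = 10.5106 · (29.16 + 3.8025) / 4.84
   = 10.5106 · 32.9625 / 4.84
   = 71.58
Design effect: 2.66 × 71.58 = 190.41.
Round up → n₁ = 191; n₂ = r·n₁ = 4 × 191 = 764.

n₁ = 191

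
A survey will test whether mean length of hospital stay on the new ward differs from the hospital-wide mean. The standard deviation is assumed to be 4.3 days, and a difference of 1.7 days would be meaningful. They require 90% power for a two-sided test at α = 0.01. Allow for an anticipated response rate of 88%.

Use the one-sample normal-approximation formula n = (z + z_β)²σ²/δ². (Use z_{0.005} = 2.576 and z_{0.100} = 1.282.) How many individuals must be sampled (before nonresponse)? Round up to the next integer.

n = (z_{α/2} + z_β)² · σ² / δ²
  = (2.576 + 1.282)² · 4.3² / 1.7²
  = 14.8842 · 18.49 / 2.89
  = 95.23
Adjust for 88% response: 95.23 / 0.88 = 108.21.
Round up → n = 109.

n = 109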